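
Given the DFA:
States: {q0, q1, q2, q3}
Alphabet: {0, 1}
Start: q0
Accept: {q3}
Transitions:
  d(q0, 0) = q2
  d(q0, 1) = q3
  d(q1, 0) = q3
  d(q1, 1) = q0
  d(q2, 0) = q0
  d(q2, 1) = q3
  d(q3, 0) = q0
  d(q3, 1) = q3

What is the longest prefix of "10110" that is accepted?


Run the DFA, marking each prefix where the state is accepting:
  "" -> q0 [reject]
  "1" -> q3 [accept]
  "10" -> q0 [reject]
  "101" -> q3 [accept]
  "1011" -> q3 [accept]
  "10110" -> q0 [reject]

"1011"


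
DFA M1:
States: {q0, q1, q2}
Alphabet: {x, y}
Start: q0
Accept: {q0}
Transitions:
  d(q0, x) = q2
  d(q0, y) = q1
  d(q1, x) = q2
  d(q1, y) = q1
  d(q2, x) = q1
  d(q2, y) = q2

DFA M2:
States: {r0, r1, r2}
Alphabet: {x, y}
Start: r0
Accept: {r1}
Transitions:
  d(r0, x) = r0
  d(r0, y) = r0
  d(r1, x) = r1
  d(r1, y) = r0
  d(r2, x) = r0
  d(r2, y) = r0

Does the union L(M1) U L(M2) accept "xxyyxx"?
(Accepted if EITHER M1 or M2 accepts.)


M1: final=q1 accepted=False
M2: final=r0 accepted=False

No, union rejects (neither accepts)


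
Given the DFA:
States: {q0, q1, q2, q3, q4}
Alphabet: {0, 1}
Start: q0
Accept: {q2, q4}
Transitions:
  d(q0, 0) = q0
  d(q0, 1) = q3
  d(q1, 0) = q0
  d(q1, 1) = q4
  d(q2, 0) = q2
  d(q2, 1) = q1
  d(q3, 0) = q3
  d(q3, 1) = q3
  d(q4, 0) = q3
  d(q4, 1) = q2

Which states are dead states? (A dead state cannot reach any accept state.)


Forward reachability from each state:
  q0 -> reaches {q0, q3}, no accept state (dead)
  q1 -> reaches accept state q2 (live)
  q2 -> reaches accept state q2 (live)
  q3 -> reaches {q3}, no accept state (dead)
  q4 -> reaches accept state q2 (live)

{q0, q3}


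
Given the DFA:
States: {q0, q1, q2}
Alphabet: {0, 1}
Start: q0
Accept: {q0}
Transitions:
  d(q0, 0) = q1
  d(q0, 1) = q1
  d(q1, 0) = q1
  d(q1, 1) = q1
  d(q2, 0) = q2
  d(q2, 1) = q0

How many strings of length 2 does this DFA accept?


Enumerating all length-2 strings:
  "00" -> q1 [reject]
  "01" -> q1 [reject]
  "10" -> q1 [reject]
  "11" -> q1 [reject]

0 out of 4


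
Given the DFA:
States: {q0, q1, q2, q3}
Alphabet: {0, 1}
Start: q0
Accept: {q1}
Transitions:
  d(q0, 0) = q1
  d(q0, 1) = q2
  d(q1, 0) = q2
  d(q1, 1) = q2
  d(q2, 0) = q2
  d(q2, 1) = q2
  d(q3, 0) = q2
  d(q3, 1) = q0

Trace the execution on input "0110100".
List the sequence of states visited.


Input: 0110100
d(q0, 0) = q1
d(q1, 1) = q2
d(q2, 1) = q2
d(q2, 0) = q2
d(q2, 1) = q2
d(q2, 0) = q2
d(q2, 0) = q2


q0 -> q1 -> q2 -> q2 -> q2 -> q2 -> q2 -> q2


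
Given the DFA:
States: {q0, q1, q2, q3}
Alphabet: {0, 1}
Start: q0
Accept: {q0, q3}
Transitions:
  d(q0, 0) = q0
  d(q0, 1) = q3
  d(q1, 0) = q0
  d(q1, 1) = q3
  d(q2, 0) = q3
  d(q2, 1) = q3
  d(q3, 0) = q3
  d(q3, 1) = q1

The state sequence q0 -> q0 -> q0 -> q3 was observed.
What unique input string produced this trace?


Trace back each transition to find the symbol:
  q0 --[0]--> q0
  q0 --[0]--> q0
  q0 --[1]--> q3

"001"


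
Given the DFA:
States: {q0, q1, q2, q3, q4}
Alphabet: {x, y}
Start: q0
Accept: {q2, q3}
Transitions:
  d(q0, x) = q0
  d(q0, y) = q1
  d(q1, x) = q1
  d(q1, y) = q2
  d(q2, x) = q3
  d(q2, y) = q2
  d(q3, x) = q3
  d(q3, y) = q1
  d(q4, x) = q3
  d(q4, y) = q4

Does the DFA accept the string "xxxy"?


Trace: q0 -> q0 -> q0 -> q0 -> q1
Final state: q1
Accept states: {q2, q3}

No, rejected (final state q1 is not an accept state)


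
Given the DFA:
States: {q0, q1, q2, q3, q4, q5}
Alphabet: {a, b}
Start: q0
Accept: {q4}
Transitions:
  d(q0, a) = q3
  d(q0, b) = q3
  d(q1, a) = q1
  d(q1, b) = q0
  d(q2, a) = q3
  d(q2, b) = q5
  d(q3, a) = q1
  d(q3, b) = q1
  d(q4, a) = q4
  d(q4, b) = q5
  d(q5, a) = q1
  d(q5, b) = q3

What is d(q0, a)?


Looking up transition d(q0, a)

q3


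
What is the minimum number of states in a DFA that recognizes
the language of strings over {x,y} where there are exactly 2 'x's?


States: count = 0, 1, ..., 2 (that's 3 states), plus a dead state for count > 2.
Total: 3 + 1 = 4. Accept = count-2 state.

4


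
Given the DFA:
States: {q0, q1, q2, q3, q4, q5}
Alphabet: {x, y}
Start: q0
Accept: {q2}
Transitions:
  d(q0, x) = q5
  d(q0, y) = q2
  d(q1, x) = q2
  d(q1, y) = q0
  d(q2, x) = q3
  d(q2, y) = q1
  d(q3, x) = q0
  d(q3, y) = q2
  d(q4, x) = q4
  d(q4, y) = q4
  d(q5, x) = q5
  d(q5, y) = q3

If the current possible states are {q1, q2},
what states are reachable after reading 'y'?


Apply transition on 'y' from each current state:
  d(q1, y) = q0
  d(q2, y) = q1

{q0, q1}


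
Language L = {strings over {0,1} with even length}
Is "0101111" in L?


length = 7; 7 mod 2 = 1

No, "0101111" is not in L


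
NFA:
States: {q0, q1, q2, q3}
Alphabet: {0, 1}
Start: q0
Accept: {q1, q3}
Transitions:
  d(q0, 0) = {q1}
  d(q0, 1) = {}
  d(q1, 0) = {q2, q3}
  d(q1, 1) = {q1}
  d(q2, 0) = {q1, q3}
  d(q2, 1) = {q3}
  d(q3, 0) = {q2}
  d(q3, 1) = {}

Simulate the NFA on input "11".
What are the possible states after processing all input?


Start: {q0}
  --1--> {}
  --1--> {}

{} (empty set, no valid transitions)


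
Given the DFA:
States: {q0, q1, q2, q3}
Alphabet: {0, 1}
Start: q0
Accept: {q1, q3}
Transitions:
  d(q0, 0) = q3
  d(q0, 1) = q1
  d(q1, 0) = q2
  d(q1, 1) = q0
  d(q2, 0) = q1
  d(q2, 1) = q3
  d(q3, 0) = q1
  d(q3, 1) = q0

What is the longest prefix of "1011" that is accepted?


Run the DFA, marking each prefix where the state is accepting:
  "" -> q0 [reject]
  "1" -> q1 [accept]
  "10" -> q2 [reject]
  "101" -> q3 [accept]
  "1011" -> q0 [reject]

"101"


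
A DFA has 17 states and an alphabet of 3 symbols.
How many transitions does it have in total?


Each state has exactly one transition per symbol.
17 * 3 = 51

51


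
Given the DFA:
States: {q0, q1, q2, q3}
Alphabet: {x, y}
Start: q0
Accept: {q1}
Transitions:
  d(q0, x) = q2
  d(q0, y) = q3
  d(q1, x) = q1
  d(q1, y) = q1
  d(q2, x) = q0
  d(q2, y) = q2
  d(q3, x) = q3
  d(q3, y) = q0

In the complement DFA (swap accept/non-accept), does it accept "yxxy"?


Trace: q0 -> q3 -> q3 -> q3 -> q0
Final: q0
Original accept: {q1}
Complement: q0 is not in original accept

Yes, complement accepts (original rejects)


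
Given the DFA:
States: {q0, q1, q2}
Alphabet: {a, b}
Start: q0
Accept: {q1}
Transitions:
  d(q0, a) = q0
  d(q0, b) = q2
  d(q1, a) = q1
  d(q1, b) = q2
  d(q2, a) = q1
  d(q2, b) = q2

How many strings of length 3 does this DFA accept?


Enumerating all length-3 strings:
  "aaa" -> q0 [reject]
  "aab" -> q2 [reject]
  "aba" -> q1 [accept]
  "abb" -> q2 [reject]
  "baa" -> q1 [accept]
  "bab" -> q2 [reject]
  "bba" -> q1 [accept]
  "bbb" -> q2 [reject]

3 out of 8


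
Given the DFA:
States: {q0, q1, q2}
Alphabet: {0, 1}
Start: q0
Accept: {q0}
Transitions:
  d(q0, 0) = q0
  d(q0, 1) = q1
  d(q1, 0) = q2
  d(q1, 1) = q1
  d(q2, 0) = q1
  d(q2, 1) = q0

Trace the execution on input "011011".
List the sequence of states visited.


Input: 011011
d(q0, 0) = q0
d(q0, 1) = q1
d(q1, 1) = q1
d(q1, 0) = q2
d(q2, 1) = q0
d(q0, 1) = q1


q0 -> q0 -> q1 -> q1 -> q2 -> q0 -> q1


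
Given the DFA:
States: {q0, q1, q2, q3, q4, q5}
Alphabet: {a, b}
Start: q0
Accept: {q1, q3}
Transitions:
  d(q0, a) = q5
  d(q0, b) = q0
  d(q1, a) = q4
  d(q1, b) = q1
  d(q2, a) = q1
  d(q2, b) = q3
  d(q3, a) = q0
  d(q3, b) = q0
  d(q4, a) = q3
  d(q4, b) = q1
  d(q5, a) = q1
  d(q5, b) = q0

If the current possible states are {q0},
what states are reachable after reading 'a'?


Apply transition on 'a' from each current state:
  d(q0, a) = q5

{q5}


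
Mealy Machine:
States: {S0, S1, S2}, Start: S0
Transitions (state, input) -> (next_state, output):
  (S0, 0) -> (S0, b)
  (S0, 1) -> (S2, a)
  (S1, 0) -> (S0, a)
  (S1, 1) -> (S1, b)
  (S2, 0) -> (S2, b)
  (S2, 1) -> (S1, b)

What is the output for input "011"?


Step-by-step:
  (S0, 0) -> (S0, b)
  (S0, 1) -> (S2, a)
  (S2, 1) -> (S1, b)

"bab"


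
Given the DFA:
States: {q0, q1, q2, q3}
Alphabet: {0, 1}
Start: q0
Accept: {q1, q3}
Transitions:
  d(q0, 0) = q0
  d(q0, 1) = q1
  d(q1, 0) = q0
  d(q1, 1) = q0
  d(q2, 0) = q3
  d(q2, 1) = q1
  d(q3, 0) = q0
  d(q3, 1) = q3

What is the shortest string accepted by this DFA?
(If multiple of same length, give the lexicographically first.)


BFS by string length (lex-first path to each state shown):
  len 0: q0<-""
  len 1: q0<-"0", q1<-"1"
Found accept state at length 1.

"1"


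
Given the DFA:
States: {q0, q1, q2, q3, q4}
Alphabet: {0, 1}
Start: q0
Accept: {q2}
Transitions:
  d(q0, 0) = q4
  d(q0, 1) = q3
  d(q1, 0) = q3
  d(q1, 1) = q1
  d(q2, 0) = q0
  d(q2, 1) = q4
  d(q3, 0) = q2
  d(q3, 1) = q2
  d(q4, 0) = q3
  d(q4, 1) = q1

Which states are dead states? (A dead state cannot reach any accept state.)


Forward reachability from each state:
  q0 -> reaches accept state q2 (live)
  q1 -> reaches accept state q2 (live)
  q2 -> reaches accept state q2 (live)
  q3 -> reaches accept state q2 (live)
  q4 -> reaches accept state q2 (live)

None (all states can reach an accept state)


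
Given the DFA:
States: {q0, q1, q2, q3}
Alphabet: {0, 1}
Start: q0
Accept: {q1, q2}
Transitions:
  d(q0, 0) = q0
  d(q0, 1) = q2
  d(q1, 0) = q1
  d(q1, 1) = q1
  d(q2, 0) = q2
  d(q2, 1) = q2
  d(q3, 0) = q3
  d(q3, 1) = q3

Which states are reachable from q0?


BFS from q0:
  layer 0: {q0}
  layer 1: {q2}

{q0, q2}


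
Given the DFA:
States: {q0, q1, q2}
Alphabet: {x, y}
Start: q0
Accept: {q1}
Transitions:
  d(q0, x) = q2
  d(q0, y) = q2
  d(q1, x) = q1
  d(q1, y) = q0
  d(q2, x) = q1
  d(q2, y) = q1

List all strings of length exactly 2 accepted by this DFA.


All strings of length 2: 4 total
Accepted: 4

"xx", "xy", "yx", "yy"


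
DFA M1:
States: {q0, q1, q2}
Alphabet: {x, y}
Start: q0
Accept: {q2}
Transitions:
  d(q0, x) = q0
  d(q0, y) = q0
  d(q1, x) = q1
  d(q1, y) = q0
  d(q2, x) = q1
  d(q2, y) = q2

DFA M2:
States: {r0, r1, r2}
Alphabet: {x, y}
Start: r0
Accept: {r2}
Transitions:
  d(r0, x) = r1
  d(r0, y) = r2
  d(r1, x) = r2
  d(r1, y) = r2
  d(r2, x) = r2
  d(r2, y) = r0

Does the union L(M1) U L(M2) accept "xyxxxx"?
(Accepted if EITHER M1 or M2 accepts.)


M1: final=q0 accepted=False
M2: final=r2 accepted=True

Yes, union accepts


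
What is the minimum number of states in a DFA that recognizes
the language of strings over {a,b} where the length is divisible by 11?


States track (length) mod 11.
Need 11 states: one per remainder 0..10; accept = remainder 0.

11


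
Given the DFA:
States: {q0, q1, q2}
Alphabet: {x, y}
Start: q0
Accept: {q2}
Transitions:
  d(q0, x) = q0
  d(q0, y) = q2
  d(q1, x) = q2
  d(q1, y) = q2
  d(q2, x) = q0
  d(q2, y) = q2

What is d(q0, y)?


Looking up transition d(q0, y)

q2


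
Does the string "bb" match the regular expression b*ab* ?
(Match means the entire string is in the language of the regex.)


|string| = 2; first = 'b'; last = 'b'

No, "bb" does not match b*ab*


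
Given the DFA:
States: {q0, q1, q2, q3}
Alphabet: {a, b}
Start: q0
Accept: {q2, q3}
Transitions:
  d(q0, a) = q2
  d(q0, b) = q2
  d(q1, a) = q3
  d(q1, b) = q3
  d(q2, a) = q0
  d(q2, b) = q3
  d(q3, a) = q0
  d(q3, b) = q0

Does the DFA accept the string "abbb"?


Trace: q0 -> q2 -> q3 -> q0 -> q2
Final state: q2
Accept states: {q2, q3}

Yes, accepted (final state q2 is an accept state)


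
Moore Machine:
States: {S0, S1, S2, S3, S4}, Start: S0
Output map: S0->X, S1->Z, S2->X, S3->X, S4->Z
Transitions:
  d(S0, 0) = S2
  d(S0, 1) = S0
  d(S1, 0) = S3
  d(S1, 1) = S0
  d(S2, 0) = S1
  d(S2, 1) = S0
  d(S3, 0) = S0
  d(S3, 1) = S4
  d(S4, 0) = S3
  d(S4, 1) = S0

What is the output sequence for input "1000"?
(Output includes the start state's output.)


Start: S0 (output X)
  --1--> S0 (output X)
  --0--> S2 (output X)
  --0--> S1 (output Z)
  --0--> S3 (output X)

"XXXZX"


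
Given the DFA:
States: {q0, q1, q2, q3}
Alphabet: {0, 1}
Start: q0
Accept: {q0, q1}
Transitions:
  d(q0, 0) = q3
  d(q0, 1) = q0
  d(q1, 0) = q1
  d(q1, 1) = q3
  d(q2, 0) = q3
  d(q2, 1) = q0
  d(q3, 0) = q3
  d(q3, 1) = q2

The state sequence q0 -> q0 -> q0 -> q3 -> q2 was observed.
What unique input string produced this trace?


Trace back each transition to find the symbol:
  q0 --[1]--> q0
  q0 --[1]--> q0
  q0 --[0]--> q3
  q3 --[1]--> q2

"1101"


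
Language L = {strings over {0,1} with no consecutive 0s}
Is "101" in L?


'00' does not occur

Yes, "101" is in L


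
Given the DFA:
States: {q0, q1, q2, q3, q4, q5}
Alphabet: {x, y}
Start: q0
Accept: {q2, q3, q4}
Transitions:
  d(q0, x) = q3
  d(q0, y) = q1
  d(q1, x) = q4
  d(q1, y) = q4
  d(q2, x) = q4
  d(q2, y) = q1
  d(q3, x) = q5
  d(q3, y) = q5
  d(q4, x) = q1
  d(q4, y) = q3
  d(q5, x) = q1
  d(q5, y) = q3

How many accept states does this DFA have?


Accept states listed: {q2, q3, q4}
Counting: q2(1) q3(2) q4(3)

3


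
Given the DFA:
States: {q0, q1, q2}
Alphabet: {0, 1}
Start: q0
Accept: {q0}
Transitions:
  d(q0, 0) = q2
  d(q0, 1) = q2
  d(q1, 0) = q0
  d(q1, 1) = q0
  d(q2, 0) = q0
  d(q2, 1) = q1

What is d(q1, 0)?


Looking up transition d(q1, 0)

q0


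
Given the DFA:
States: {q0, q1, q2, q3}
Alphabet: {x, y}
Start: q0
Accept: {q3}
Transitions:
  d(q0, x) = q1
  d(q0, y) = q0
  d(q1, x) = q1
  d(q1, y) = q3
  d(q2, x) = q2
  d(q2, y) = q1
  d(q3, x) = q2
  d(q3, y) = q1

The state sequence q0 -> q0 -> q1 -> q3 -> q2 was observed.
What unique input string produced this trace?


Trace back each transition to find the symbol:
  q0 --[y]--> q0
  q0 --[x]--> q1
  q1 --[y]--> q3
  q3 --[x]--> q2

"yxyx"


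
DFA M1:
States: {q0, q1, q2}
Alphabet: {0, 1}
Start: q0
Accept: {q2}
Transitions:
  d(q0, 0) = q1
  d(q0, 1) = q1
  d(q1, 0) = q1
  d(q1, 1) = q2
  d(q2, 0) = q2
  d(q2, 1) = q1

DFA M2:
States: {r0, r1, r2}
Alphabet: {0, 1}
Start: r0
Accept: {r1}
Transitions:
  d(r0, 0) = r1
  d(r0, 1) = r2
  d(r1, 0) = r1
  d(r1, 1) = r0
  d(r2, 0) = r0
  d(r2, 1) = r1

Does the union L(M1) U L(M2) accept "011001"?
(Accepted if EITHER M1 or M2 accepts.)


M1: final=q2 accepted=True
M2: final=r0 accepted=False

Yes, union accepts


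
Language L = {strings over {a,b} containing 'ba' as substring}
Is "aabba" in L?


'ba' occurs at index 3

Yes, "aabba" is in L


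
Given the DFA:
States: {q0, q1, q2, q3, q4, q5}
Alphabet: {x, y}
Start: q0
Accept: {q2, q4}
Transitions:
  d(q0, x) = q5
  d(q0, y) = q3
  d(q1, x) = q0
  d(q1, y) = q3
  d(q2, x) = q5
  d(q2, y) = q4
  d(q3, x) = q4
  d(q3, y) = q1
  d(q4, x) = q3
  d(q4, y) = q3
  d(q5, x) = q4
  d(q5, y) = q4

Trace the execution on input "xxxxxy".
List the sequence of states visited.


Input: xxxxxy
d(q0, x) = q5
d(q5, x) = q4
d(q4, x) = q3
d(q3, x) = q4
d(q4, x) = q3
d(q3, y) = q1


q0 -> q5 -> q4 -> q3 -> q4 -> q3 -> q1


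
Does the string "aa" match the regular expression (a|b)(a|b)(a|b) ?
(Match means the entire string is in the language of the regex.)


|string| = 2; first = 'a'; last = 'a'

No, "aa" does not match (a|b)(a|b)(a|b)


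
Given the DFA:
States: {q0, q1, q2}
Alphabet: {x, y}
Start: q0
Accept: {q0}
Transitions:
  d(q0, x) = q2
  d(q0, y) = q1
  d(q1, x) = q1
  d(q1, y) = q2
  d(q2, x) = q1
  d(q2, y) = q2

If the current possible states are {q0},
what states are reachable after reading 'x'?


Apply transition on 'x' from each current state:
  d(q0, x) = q2

{q2}


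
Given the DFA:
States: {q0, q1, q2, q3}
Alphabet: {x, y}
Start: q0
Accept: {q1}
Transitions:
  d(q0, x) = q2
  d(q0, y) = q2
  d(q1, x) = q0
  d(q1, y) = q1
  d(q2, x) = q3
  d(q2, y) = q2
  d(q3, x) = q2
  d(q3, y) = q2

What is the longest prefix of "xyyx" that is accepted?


Run the DFA, marking each prefix where the state is accepting:
  "" -> q0 [reject]
  "x" -> q2 [reject]
  "xy" -> q2 [reject]
  "xyy" -> q2 [reject]
  "xyyx" -> q3 [reject]

No prefix is accepted


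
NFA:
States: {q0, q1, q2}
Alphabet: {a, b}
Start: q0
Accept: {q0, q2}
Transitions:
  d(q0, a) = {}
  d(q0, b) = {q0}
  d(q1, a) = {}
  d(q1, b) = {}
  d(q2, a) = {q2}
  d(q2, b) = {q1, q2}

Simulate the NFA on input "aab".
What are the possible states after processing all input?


Start: {q0}
  --a--> {}
  --a--> {}
  --b--> {}

{} (empty set, no valid transitions)


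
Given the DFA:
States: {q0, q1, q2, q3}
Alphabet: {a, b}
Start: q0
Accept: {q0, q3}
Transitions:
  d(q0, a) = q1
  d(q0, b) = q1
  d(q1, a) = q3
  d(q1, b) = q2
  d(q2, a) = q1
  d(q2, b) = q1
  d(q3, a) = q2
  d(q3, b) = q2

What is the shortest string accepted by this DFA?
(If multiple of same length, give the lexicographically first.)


BFS by string length (lex-first path to each state shown):
  len 0: q0<-""
Found accept state at length 0.

"" (empty string)


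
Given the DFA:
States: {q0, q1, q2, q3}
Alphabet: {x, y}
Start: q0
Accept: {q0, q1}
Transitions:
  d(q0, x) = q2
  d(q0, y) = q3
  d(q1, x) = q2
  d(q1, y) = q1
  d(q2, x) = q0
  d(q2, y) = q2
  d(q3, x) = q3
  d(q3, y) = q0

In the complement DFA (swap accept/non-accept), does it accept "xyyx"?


Trace: q0 -> q2 -> q2 -> q2 -> q0
Final: q0
Original accept: {q0, q1}
Complement: q0 is in original accept

No, complement rejects (original accepts)


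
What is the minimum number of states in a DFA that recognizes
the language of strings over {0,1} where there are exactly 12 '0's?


States: count = 0, 1, ..., 12 (that's 13 states), plus a dead state for count > 12.
Total: 13 + 1 = 14. Accept = count-12 state.

14


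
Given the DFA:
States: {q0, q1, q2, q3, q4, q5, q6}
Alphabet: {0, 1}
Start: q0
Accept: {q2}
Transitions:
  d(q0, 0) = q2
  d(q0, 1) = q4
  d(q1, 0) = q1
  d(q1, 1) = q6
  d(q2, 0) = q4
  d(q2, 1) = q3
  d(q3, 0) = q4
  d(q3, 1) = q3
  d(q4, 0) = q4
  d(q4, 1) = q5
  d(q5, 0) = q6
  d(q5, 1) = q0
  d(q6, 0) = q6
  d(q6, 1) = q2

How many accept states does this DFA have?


Accept states listed: {q2}
Counting: q2(1)

1


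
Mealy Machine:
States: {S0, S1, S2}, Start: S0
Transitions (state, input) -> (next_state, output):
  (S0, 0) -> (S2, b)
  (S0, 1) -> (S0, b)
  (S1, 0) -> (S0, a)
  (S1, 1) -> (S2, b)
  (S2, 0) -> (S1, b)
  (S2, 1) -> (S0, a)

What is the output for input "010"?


Step-by-step:
  (S0, 0) -> (S2, b)
  (S2, 1) -> (S0, a)
  (S0, 0) -> (S2, b)

"bab"


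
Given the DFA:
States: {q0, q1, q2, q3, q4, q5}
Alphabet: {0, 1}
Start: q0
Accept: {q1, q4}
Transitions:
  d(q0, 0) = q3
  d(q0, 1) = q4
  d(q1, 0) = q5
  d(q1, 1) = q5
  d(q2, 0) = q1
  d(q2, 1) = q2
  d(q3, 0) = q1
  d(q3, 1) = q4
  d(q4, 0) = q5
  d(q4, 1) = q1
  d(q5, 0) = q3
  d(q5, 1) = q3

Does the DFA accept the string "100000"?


Trace: q0 -> q4 -> q5 -> q3 -> q1 -> q5 -> q3
Final state: q3
Accept states: {q1, q4}

No, rejected (final state q3 is not an accept state)


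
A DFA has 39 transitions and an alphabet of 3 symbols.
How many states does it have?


Each state has exactly one transition per symbol.
states = transitions / |alphabet| = 39 / 3 = 13

13


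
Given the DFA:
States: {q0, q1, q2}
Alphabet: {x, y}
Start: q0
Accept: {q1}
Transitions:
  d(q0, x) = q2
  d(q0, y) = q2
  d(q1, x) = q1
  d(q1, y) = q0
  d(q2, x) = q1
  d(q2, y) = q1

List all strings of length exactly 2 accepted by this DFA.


All strings of length 2: 4 total
Accepted: 4

"xx", "xy", "yx", "yy"


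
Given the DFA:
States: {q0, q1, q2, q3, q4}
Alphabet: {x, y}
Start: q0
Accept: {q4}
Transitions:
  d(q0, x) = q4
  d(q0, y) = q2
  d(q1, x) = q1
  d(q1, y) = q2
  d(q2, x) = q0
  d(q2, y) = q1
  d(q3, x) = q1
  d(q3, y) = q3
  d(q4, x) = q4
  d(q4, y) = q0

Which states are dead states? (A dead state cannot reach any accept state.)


Forward reachability from each state:
  q0 -> reaches accept state q4 (live)
  q1 -> reaches accept state q4 (live)
  q2 -> reaches accept state q4 (live)
  q3 -> reaches accept state q4 (live)
  q4 -> reaches accept state q4 (live)

None (all states can reach an accept state)


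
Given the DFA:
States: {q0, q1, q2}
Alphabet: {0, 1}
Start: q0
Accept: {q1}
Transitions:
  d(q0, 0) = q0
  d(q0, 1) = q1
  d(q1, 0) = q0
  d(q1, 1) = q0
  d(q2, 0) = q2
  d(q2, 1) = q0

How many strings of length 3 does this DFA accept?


Enumerating all length-3 strings:
  "000" -> q0 [reject]
  "001" -> q1 [accept]
  "010" -> q0 [reject]
  "011" -> q0 [reject]
  "100" -> q0 [reject]
  "101" -> q1 [accept]
  "110" -> q0 [reject]
  "111" -> q1 [accept]

3 out of 8


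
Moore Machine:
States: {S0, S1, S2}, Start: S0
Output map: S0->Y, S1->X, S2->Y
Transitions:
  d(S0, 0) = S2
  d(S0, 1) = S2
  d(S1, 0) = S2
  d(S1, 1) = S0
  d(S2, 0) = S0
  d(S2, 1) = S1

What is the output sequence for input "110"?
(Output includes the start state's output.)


Start: S0 (output Y)
  --1--> S2 (output Y)
  --1--> S1 (output X)
  --0--> S2 (output Y)

"YYXY"


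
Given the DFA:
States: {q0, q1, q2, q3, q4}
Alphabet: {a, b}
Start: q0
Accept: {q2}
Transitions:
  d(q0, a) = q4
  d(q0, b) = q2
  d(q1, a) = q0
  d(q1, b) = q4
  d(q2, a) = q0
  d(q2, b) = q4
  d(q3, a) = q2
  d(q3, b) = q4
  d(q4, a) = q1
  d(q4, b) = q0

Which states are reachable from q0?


BFS from q0:
  layer 0: {q0}
  layer 1: {q2, q4}
  layer 2: {q1}

{q0, q1, q2, q4}


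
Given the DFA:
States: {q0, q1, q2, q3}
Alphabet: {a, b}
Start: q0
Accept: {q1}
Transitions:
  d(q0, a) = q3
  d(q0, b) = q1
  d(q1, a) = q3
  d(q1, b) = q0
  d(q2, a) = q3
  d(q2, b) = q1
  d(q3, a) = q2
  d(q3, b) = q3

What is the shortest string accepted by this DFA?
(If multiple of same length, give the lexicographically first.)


BFS by string length (lex-first path to each state shown):
  len 0: q0<-""
  len 1: q1<-"b", q3<-"a"
Found accept state at length 1.

"b"


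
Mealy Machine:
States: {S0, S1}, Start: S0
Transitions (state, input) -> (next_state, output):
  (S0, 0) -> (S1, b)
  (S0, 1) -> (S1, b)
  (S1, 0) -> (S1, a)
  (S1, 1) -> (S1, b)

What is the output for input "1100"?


Step-by-step:
  (S0, 1) -> (S1, b)
  (S1, 1) -> (S1, b)
  (S1, 0) -> (S1, a)
  (S1, 0) -> (S1, a)

"bbaa"


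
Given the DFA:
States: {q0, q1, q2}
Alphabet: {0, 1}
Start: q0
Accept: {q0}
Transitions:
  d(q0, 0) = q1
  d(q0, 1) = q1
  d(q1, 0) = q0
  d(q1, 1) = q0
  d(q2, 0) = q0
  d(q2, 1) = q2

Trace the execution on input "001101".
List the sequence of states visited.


Input: 001101
d(q0, 0) = q1
d(q1, 0) = q0
d(q0, 1) = q1
d(q1, 1) = q0
d(q0, 0) = q1
d(q1, 1) = q0


q0 -> q1 -> q0 -> q1 -> q0 -> q1 -> q0


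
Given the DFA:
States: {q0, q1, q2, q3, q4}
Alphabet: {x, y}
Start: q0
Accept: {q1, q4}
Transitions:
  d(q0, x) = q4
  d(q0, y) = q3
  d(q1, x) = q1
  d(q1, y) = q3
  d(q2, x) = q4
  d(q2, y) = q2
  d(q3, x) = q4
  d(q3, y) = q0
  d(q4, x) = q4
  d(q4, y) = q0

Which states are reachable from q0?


BFS from q0:
  layer 0: {q0}
  layer 1: {q3, q4}

{q0, q3, q4}


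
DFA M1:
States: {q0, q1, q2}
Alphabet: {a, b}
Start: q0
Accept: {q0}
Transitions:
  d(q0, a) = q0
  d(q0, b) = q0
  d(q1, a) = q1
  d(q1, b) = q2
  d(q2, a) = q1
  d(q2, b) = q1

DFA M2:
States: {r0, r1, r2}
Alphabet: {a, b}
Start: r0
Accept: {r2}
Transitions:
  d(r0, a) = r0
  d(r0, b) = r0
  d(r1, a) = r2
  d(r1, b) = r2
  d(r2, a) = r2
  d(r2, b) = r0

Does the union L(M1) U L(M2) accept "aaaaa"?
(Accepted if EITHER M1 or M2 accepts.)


M1: final=q0 accepted=True
M2: final=r0 accepted=False

Yes, union accepts


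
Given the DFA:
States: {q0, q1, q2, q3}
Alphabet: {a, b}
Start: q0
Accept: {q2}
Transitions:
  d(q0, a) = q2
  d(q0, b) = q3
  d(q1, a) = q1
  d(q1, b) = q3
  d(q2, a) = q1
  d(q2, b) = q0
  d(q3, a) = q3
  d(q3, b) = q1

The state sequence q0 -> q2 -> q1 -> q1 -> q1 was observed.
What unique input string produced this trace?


Trace back each transition to find the symbol:
  q0 --[a]--> q2
  q2 --[a]--> q1
  q1 --[a]--> q1
  q1 --[a]--> q1

"aaaa"


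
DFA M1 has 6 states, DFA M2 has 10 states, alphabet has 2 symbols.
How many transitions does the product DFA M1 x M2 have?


Product DFA has 6 * 10 = 60 states.
Each has 2 transitions: 60 * 2 = 120

120


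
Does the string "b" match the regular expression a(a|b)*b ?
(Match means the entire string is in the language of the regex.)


|string| = 1; first = 'b'; last = 'b'

No, "b" does not match a(a|b)*b


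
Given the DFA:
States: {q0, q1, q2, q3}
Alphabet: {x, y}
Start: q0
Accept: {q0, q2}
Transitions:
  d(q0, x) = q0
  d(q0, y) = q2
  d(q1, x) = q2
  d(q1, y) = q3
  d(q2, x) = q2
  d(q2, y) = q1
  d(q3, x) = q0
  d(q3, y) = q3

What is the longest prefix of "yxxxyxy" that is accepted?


Run the DFA, marking each prefix where the state is accepting:
  "" -> q0 [accept]
  "y" -> q2 [accept]
  "yx" -> q2 [accept]
  "yxx" -> q2 [accept]
  "yxxx" -> q2 [accept]
  "yxxxy" -> q1 [reject]
  "yxxxyx" -> q2 [accept]
  "yxxxyxy" -> q1 [reject]

"yxxxyx"


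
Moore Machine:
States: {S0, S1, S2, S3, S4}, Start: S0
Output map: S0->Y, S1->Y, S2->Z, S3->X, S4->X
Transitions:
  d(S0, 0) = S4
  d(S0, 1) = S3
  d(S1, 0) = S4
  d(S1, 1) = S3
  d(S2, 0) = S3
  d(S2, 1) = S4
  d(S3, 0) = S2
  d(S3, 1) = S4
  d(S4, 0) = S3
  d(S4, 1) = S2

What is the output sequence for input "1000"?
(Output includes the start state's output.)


Start: S0 (output Y)
  --1--> S3 (output X)
  --0--> S2 (output Z)
  --0--> S3 (output X)
  --0--> S2 (output Z)

"YXZXZ"


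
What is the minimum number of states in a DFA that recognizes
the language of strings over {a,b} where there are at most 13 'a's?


States: count = 0, 1, ..., 13 (all accepting; 14 states), plus a dead state for count > 13.
Total: 14 + 1 = 15.

15


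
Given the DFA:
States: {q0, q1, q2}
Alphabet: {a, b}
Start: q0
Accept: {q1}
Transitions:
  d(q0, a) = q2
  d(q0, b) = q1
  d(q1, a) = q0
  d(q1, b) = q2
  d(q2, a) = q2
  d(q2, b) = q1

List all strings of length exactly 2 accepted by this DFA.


All strings of length 2: 4 total
Accepted: 1

"ab"


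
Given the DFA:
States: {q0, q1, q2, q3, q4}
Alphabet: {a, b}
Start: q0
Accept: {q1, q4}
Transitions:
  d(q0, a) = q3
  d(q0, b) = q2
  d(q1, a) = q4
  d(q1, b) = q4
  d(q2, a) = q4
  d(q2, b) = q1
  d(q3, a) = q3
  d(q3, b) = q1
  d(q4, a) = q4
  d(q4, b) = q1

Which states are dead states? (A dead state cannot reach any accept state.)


Forward reachability from each state:
  q0 -> reaches accept state q1 (live)
  q1 -> reaches accept state q1 (live)
  q2 -> reaches accept state q1 (live)
  q3 -> reaches accept state q1 (live)
  q4 -> reaches accept state q1 (live)

None (all states can reach an accept state)


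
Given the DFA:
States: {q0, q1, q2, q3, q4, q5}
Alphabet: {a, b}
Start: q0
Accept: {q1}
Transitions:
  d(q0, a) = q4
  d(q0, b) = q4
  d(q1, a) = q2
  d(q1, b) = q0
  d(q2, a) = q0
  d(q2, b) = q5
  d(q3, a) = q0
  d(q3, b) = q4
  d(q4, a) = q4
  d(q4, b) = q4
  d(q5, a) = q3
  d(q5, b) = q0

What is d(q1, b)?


Looking up transition d(q1, b)

q0


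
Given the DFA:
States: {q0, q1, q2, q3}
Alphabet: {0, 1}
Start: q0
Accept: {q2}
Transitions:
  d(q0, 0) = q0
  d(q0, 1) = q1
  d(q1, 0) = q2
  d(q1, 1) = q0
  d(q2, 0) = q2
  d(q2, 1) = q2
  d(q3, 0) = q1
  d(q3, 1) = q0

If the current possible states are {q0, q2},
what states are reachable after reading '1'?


Apply transition on '1' from each current state:
  d(q0, 1) = q1
  d(q2, 1) = q2

{q1, q2}


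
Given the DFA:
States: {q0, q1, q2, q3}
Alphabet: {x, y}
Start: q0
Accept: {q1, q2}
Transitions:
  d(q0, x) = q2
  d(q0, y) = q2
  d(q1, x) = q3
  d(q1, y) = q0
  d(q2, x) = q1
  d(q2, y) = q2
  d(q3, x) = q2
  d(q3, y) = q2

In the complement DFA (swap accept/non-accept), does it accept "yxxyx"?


Trace: q0 -> q2 -> q1 -> q3 -> q2 -> q1
Final: q1
Original accept: {q1, q2}
Complement: q1 is in original accept

No, complement rejects (original accepts)


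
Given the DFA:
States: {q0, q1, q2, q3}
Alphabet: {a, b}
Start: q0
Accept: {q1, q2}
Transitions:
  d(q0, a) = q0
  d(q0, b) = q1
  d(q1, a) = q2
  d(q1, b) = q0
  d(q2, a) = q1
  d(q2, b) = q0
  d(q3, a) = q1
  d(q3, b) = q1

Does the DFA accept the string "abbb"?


Trace: q0 -> q0 -> q1 -> q0 -> q1
Final state: q1
Accept states: {q1, q2}

Yes, accepted (final state q1 is an accept state)


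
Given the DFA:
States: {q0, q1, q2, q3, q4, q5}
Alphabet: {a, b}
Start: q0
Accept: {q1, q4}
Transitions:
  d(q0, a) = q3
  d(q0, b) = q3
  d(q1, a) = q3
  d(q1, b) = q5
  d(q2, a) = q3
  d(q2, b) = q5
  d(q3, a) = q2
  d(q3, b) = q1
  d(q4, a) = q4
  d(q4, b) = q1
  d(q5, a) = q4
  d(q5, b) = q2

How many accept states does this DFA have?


Accept states listed: {q1, q4}
Counting: q1(1) q4(2)

2


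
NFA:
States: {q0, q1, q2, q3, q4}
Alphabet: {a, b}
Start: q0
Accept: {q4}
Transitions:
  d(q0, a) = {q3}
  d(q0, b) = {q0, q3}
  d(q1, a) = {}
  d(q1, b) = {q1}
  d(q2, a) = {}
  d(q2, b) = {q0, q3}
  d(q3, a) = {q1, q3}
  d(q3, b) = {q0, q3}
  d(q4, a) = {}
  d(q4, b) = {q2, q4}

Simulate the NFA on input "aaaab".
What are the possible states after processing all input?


Start: {q0}
  --a--> {q3}
  --a--> {q1, q3}
  --a--> {q1, q3}
  --a--> {q1, q3}
  --b--> {q0, q1, q3}

{q0, q1, q3}


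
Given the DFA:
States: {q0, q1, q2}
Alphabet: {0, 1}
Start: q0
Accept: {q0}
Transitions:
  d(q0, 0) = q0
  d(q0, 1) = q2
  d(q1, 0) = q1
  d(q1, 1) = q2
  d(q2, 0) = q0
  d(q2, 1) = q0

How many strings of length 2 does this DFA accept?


Enumerating all length-2 strings:
  "00" -> q0 [accept]
  "01" -> q2 [reject]
  "10" -> q0 [accept]
  "11" -> q0 [accept]

3 out of 4


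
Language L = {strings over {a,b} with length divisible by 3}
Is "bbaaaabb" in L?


length = 8; 8 mod 3 = 2

No, "bbaaaabb" is not in L


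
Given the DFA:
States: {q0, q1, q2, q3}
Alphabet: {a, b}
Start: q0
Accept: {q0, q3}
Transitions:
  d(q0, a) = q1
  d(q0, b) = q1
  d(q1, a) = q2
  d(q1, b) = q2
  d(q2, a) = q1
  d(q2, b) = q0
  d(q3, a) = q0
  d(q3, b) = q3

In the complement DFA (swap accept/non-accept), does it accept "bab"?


Trace: q0 -> q1 -> q2 -> q0
Final: q0
Original accept: {q0, q3}
Complement: q0 is in original accept

No, complement rejects (original accepts)


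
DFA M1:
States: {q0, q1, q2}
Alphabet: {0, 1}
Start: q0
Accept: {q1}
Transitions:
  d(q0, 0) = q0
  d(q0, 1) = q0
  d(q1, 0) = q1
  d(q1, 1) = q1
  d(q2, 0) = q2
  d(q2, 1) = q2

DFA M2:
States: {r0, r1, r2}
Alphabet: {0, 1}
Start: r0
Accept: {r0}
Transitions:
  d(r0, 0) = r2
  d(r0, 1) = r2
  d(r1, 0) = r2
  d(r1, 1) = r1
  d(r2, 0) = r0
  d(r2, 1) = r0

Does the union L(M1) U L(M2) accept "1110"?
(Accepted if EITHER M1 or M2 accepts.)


M1: final=q0 accepted=False
M2: final=r0 accepted=True

Yes, union accepts


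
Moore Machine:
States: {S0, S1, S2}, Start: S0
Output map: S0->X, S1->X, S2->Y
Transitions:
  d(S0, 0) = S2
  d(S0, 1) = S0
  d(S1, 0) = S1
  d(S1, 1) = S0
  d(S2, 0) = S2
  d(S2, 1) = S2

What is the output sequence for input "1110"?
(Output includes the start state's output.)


Start: S0 (output X)
  --1--> S0 (output X)
  --1--> S0 (output X)
  --1--> S0 (output X)
  --0--> S2 (output Y)

"XXXXY"


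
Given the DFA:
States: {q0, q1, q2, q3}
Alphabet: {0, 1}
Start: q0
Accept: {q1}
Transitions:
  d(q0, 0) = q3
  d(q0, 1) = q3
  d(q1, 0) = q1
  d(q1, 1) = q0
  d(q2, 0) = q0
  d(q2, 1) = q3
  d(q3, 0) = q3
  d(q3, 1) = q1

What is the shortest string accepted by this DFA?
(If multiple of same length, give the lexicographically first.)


BFS by string length (lex-first path to each state shown):
  len 0: q0<-""
  len 1: q3<-"0"
  len 2: q1<-"01", q3<-"00"
Found accept state at length 2.

"01"


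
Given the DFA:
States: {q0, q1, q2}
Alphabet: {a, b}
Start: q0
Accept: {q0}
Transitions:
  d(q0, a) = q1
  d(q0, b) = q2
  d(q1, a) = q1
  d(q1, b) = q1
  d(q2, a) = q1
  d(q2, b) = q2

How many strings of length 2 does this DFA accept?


Enumerating all length-2 strings:
  "aa" -> q1 [reject]
  "ab" -> q1 [reject]
  "ba" -> q1 [reject]
  "bb" -> q2 [reject]

0 out of 4


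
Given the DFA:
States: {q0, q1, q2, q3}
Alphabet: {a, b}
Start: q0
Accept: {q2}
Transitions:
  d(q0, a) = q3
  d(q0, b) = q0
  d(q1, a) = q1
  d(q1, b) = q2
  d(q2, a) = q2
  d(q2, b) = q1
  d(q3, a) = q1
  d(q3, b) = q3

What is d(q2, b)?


Looking up transition d(q2, b)

q1


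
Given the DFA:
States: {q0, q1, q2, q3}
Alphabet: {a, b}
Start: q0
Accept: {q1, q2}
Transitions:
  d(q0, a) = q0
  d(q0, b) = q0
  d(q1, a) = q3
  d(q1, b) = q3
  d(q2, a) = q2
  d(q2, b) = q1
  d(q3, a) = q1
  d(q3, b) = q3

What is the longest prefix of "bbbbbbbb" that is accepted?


Run the DFA, marking each prefix where the state is accepting:
  "" -> q0 [reject]
  "b" -> q0 [reject]
  "bb" -> q0 [reject]
  "bbb" -> q0 [reject]
  "bbbb" -> q0 [reject]
  "bbbbb" -> q0 [reject]
  "bbbbbb" -> q0 [reject]
  "bbbbbbb" -> q0 [reject]
  "bbbbbbbb" -> q0 [reject]

No prefix is accepted


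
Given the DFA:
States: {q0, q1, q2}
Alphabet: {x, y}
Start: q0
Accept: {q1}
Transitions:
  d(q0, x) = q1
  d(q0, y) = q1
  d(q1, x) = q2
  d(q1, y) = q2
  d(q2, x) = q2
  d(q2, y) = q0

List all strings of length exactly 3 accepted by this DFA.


All strings of length 3: 8 total
Accepted: 0

None


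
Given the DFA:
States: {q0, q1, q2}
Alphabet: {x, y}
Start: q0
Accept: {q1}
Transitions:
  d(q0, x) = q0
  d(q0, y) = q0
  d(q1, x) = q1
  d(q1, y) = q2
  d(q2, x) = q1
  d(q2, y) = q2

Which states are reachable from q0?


BFS from q0:
  layer 0: {q0}

{q0}


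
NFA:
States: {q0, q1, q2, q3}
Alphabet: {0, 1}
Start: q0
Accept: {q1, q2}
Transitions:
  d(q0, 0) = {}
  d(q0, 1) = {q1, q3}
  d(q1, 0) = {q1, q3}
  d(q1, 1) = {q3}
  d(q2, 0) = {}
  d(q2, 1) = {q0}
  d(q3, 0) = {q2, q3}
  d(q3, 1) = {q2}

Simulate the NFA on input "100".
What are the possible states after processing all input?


Start: {q0}
  --1--> {q1, q3}
  --0--> {q1, q2, q3}
  --0--> {q1, q2, q3}

{q1, q2, q3}


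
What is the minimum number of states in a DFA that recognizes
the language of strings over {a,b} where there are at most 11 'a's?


States: count = 0, 1, ..., 11 (all accepting; 12 states), plus a dead state for count > 11.
Total: 12 + 1 = 13.

13


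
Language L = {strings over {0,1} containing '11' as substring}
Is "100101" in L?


'11' does not occur

No, "100101" is not in L


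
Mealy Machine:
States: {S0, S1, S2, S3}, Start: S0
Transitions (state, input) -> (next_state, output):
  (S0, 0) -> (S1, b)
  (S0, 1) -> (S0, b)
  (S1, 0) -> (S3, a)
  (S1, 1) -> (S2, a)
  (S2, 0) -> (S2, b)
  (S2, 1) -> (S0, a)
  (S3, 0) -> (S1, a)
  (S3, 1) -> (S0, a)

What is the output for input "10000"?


Step-by-step:
  (S0, 1) -> (S0, b)
  (S0, 0) -> (S1, b)
  (S1, 0) -> (S3, a)
  (S3, 0) -> (S1, a)
  (S1, 0) -> (S3, a)

"bbaaa"


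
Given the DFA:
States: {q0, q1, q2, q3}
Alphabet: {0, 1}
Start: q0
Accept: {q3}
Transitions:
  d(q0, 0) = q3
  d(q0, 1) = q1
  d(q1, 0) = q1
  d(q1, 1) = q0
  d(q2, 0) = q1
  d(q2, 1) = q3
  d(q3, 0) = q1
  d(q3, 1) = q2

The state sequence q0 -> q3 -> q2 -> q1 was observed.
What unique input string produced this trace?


Trace back each transition to find the symbol:
  q0 --[0]--> q3
  q3 --[1]--> q2
  q2 --[0]--> q1

"010"


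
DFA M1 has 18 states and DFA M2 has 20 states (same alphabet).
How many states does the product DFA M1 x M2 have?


Product construction pairs every M1 state with every M2 state.
18 * 20 = 360

360


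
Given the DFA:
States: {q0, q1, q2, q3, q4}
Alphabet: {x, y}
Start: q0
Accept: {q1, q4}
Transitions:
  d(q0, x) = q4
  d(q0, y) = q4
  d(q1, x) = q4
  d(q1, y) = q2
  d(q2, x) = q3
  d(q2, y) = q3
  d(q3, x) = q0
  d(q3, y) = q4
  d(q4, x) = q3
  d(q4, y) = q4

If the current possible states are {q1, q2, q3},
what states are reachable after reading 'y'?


Apply transition on 'y' from each current state:
  d(q1, y) = q2
  d(q2, y) = q3
  d(q3, y) = q4

{q2, q3, q4}


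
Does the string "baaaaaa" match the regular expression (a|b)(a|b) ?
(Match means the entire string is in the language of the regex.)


|string| = 7; first = 'b'; last = 'a'

No, "baaaaaa" does not match (a|b)(a|b)


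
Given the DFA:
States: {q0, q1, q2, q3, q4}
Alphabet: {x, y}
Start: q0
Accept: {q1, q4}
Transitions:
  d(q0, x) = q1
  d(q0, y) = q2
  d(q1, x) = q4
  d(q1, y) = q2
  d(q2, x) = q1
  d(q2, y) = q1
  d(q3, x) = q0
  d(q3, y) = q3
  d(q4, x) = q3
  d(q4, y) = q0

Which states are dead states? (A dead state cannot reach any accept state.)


Forward reachability from each state:
  q0 -> reaches accept state q1 (live)
  q1 -> reaches accept state q1 (live)
  q2 -> reaches accept state q1 (live)
  q3 -> reaches accept state q1 (live)
  q4 -> reaches accept state q1 (live)

None (all states can reach an accept state)


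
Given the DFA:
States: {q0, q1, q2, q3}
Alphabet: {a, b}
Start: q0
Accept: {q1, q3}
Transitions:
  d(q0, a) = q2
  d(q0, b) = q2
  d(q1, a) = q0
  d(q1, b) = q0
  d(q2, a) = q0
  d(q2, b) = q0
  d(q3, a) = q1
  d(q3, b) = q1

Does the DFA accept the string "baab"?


Trace: q0 -> q2 -> q0 -> q2 -> q0
Final state: q0
Accept states: {q1, q3}

No, rejected (final state q0 is not an accept state)


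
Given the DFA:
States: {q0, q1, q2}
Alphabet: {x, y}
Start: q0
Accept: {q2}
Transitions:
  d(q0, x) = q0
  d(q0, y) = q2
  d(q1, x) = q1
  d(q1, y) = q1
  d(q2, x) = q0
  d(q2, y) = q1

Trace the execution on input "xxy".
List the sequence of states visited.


Input: xxy
d(q0, x) = q0
d(q0, x) = q0
d(q0, y) = q2


q0 -> q0 -> q0 -> q2


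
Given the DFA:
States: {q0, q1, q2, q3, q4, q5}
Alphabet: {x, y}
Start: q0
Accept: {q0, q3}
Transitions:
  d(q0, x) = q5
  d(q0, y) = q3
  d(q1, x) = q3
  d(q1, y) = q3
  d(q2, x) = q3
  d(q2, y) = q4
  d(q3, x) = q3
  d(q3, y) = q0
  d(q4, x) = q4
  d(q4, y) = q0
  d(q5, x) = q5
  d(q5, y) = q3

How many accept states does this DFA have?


Accept states listed: {q0, q3}
Counting: q0(1) q3(2)

2


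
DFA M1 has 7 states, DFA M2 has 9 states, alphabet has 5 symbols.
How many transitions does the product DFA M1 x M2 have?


Product DFA has 7 * 9 = 63 states.
Each has 5 transitions: 63 * 5 = 315

315


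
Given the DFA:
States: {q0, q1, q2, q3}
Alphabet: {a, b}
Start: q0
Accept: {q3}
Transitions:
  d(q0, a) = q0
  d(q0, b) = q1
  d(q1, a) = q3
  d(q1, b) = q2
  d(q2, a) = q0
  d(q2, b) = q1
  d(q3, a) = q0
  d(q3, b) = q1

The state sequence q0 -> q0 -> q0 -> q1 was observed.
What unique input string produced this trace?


Trace back each transition to find the symbol:
  q0 --[a]--> q0
  q0 --[a]--> q0
  q0 --[b]--> q1

"aab"


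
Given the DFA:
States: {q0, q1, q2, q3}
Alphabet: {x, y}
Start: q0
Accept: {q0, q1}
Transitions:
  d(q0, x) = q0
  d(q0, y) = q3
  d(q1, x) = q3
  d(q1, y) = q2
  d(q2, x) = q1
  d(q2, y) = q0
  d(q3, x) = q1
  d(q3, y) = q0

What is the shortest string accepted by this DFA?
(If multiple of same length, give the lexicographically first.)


BFS by string length (lex-first path to each state shown):
  len 0: q0<-""
Found accept state at length 0.

"" (empty string)


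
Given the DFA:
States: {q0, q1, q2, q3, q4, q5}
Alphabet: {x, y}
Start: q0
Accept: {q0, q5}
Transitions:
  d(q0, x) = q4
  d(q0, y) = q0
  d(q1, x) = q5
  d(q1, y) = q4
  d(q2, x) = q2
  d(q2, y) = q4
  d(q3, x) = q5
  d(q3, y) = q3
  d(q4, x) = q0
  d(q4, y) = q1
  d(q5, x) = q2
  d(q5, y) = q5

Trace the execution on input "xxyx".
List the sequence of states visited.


Input: xxyx
d(q0, x) = q4
d(q4, x) = q0
d(q0, y) = q0
d(q0, x) = q4


q0 -> q4 -> q0 -> q0 -> q4


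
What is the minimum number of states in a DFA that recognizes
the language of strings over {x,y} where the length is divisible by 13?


States track (length) mod 13.
Need 13 states: one per remainder 0..12; accept = remainder 0.

13


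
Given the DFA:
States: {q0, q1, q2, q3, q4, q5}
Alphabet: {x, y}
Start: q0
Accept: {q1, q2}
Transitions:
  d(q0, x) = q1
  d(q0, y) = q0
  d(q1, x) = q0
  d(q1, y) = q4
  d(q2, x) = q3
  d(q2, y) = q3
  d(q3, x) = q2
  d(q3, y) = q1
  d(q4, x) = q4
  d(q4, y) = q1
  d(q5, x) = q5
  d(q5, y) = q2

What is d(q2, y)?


Looking up transition d(q2, y)

q3


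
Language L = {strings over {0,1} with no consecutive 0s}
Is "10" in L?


'00' does not occur

Yes, "10" is in L


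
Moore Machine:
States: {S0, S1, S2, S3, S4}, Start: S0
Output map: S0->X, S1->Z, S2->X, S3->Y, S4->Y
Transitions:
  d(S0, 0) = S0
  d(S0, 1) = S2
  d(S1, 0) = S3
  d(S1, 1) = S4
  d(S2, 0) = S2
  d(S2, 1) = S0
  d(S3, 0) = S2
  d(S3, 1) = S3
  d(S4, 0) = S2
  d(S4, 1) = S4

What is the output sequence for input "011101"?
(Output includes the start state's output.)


Start: S0 (output X)
  --0--> S0 (output X)
  --1--> S2 (output X)
  --1--> S0 (output X)
  --1--> S2 (output X)
  --0--> S2 (output X)
  --1--> S0 (output X)

"XXXXXXX"
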